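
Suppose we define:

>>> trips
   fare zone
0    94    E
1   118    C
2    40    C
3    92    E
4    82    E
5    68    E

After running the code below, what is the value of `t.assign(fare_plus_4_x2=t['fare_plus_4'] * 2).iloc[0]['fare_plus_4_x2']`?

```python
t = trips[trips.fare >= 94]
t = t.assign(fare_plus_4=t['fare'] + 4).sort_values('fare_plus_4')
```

filter rows where fare >= 94:
   fare zone
0    94    E
1   118    C
add column fare_plus_4 = t['fare'] + 4:
   fare zone  fare_plus_4
0    94    E           98
1   118    C          122
sort by fare_plus_4:
   fare zone  fare_plus_4
0    94    E           98
1   118    C          122
add column fare_plus_4_x2 = t['fare_plus_4'] * 2:
   fare zone  fare_plus_4  fare_plus_4_x2
0    94    E           98             196
1   118    C          122             244
Hence 196.

196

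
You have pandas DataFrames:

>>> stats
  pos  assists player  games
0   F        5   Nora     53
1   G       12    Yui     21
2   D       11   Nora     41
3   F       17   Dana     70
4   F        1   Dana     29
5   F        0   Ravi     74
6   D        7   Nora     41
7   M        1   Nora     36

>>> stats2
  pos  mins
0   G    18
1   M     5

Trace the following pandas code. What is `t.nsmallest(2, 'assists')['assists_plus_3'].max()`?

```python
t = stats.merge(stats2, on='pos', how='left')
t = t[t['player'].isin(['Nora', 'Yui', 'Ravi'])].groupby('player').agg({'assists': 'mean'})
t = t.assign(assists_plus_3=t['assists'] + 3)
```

9.0

merge on 'pos' (how='left') → 8 rows:
  pos  assists player  games  mins
0   F        5   Nora     53   NaN
1   G       12    Yui     21  18.0
2   D       11   Nora     41   NaN
3   F       17   Dana     70   NaN
4   F        1   Dana     29   NaN
5   F        0   Ravi     74   NaN
6   D        7   Nora     41   NaN
7   M        1   Nora     36   5.0
filter rows where player in ['Nora', 'Yui', 'Ravi']:
  pos  assists player  games  mins
0   F        5   Nora     53   NaN
1   G       12    Yui     21  18.0
2   D       11   Nora     41   NaN
5   F        0   Ravi     74   NaN
6   D        7   Nora     41   NaN
7   M        1   Nora     36   5.0
group by player, mean of assists:
        assists
player         
Nora        6.0
Ravi        0.0
Yui        12.0
add column assists_plus_3 = t['assists'] + 3:
        assists  assists_plus_3
player                         
Nora        6.0             9.0
Ravi        0.0             3.0
Yui        12.0            15.0
take 2 rows with smallest assists:
        assists  assists_plus_3
player                         
Ravi        0.0             3.0
Nora        6.0             9.0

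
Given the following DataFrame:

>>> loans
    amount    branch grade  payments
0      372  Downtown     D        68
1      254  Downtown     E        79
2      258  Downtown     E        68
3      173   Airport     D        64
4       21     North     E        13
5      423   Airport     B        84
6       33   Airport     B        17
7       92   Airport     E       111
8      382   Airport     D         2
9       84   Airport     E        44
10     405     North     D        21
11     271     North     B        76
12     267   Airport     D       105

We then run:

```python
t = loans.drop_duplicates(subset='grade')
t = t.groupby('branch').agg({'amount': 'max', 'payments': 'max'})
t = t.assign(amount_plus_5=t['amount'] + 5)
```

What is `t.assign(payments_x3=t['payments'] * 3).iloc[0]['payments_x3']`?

252

drop duplicate grade (keep=first):
   amount    branch grade  payments
0     372  Downtown     D        68
1     254  Downtown     E        79
5     423   Airport     B        84
group by branch: max(amount), max(payments):
          amount  payments
branch                    
Airport      423        84
Downtown     372        79
add column amount_plus_5 = t['amount'] + 5:
          amount  payments  amount_plus_5
branch                                   
Airport      423        84            428
Downtown     372        79            377
add column payments_x3 = t['payments'] * 3:
          amount  payments  amount_plus_5  payments_x3
branch                                                
Airport      423        84            428          252
Downtown     372        79            377          237
Then the value at position 0, column 'payments_x3': 252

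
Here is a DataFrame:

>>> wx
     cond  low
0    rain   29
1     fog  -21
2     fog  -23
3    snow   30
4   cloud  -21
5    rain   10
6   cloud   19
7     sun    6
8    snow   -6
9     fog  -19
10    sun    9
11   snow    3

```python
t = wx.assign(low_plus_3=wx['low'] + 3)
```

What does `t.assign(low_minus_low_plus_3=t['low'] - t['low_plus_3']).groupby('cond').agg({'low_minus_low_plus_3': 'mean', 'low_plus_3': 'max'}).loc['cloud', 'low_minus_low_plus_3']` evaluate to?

add column low_plus_3 = wx['low'] + 3:
     cond  low  low_plus_3
0    rain   29          32
1     fog  -21         -18
2     fog  -23         -20
3    snow   30          33
4   cloud  -21         -18
5    rain   10          13
6   cloud   19          22
7     sun    6           9
8    snow   -6          -3
9     fog  -19         -16
10    sun    9          12
11   snow    3           6
add column low_minus_low_plus_3 = t['low'] - t['low_plus_3']:
     cond  low  low_plus_3  low_minus_low_plus_3
0    rain   29          32                    -3
1     fog  -21         -18                    -3
2     fog  -23         -20                    -3
3    snow   30          33                    -3
4   cloud  -21         -18                    -3
5    rain   10          13                    -3
6   cloud   19          22                    -3
7     sun    6           9                    -3
8    snow   -6          -3                    -3
9     fog  -19         -16                    -3
10    sun    9          12                    -3
11   snow    3           6                    -3
group by cond: mean(low_minus_low_plus_3), max(low_plus_3):
       low_minus_low_plus_3  low_plus_3
cond                                   
cloud                  -3.0          22
fog                    -3.0         -16
rain                   -3.0          32
snow                   -3.0          33
sun                    -3.0          12
Then the value at row 'cloud', column 'low_minus_low_plus_3': -3.0

-3.0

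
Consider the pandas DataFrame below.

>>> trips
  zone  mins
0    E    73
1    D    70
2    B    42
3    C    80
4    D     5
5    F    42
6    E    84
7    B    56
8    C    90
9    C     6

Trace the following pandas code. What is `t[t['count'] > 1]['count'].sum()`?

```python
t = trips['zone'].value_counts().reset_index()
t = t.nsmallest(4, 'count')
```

6

value_counts of zone:
zone
C    3
E    2
D    2
B    2
F    1
Name: count, dtype: int64
reset_index():
  zone  count
0    C      3
1    E      2
2    D      2
3    B      2
4    F      1
take 4 rows with smallest count:
  zone  count
4    F      1
1    E      2
2    D      2
3    B      2
filter rows where count > 1:
  zone  count
1    E      2
2    D      2
3    B      2
sum of column 'count' → 6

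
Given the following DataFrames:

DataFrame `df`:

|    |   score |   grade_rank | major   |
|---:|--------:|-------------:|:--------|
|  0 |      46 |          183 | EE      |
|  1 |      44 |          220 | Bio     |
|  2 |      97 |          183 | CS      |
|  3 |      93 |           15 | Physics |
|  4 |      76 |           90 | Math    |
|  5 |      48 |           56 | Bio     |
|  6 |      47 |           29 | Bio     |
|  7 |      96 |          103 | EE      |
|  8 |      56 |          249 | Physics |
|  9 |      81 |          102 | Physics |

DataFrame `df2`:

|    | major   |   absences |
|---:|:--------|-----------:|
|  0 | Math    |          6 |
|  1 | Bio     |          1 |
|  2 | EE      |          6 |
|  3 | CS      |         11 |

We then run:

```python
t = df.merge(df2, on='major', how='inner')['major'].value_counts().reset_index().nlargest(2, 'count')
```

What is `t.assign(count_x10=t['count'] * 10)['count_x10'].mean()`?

25.0

merge on 'major' (how='inner') → 7 rows:
   score  grade_rank major  absences
0     46         183    EE         6
1     44         220   Bio         1
2     97         183    CS        11
3     76          90  Math         6
4     48          56   Bio         1
5     47          29   Bio         1
6     96         103    EE         6
value_counts of major:
major
Bio     3
EE      2
CS      1
Math    1
Name: count, dtype: int64
reset_index():
  major  count
0   Bio      3
1    EE      2
2    CS      1
3  Math      1
take 2 rows with largest count:
  major  count
0   Bio      3
1    EE      2
add column count_x10 = t['count'] * 10:
  major  count  count_x10
0   Bio      3         30
1    EE      2         20
So mean() = 25.0.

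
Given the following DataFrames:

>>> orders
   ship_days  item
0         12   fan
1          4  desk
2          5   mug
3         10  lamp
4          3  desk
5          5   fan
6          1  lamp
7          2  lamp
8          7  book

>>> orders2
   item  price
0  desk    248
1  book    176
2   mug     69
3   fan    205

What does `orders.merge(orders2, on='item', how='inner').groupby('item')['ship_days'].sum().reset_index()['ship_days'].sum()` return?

36

merge on 'item' (how='inner') → 6 rows:
   ship_days  item  price
0         12   fan    205
1          4  desk    248
2          5   mug     69
3          3  desk    248
4          5   fan    205
5          7  book    176
group by item, sum of ship_days:
item
book     7
desk     7
fan     17
mug      5
Name: ship_days, dtype: int64
reset_index():
   item  ship_days
0  book          7
1  desk          7
2   fan         17
3   mug          5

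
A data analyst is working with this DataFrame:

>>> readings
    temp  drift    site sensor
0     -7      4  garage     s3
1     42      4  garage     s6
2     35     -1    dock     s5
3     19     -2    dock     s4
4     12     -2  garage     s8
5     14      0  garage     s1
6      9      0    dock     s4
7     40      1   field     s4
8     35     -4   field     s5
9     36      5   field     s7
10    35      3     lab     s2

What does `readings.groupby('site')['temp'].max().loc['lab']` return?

35

group by site, max of temp:
site
dock      35
field     40
garage    42
lab       35
Name: temp, dtype: int64
value at index 'lab' → 35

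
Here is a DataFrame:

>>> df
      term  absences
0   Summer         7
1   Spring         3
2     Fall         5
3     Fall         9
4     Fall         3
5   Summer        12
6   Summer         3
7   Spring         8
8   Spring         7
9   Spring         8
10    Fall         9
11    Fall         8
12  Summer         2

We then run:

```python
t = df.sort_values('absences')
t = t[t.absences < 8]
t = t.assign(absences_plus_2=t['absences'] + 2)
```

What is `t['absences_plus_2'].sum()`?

44

sort by absences:
      term  absences
12  Summer         2
1   Spring         3
4     Fall         3
6   Summer         3
2     Fall         5
0   Summer         7
8   Spring         7
7   Spring         8
9   Spring         8
11    Fall         8
3     Fall         9
10    Fall         9
5   Summer        12
filter rows where absences < 8:
      term  absences
12  Summer         2
1   Spring         3
4     Fall         3
6   Summer         3
2     Fall         5
0   Summer         7
8   Spring         7
add column absences_plus_2 = t['absences'] + 2:
      term  absences  absences_plus_2
12  Summer         2                4
1   Spring         3                5
4     Fall         3                5
6   Summer         3                5
2     Fall         5                7
0   Summer         7                9
8   Spring         7                9
Taking the sum of column 'absences_plus_2' gives 44.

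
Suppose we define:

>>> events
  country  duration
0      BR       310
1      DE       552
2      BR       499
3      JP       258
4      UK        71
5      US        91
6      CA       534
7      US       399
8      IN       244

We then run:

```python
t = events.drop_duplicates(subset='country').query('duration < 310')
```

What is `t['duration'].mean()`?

166.0

drop duplicate country (keep=first):
  country  duration
0      BR       310
1      DE       552
3      JP       258
4      UK        71
5      US        91
6      CA       534
8      IN       244
filter rows where duration < 310:
  country  duration
3      JP       258
4      UK        71
5      US        91
8      IN       244
Finally, mean of column 'duration' = 166.0.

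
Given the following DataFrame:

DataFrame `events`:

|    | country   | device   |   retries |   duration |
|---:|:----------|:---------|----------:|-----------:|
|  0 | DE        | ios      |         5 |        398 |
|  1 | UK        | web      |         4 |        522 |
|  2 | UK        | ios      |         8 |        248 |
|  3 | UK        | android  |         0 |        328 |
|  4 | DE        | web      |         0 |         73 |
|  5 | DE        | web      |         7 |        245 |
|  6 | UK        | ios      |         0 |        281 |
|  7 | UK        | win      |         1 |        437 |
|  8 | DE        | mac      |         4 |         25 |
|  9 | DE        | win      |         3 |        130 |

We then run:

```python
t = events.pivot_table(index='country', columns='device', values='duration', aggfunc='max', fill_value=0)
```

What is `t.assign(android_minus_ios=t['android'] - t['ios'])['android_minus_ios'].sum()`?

-351

pivot: rows=country, cols=device, max(duration):
device   android  ios  mac  web  win
country                             
DE             0  398   25  245  130
UK           328  281    0  522  437
add column android_minus_ios = t['android'] - t['ios']:
device   android  ios  mac  web  win  android_minus_ios
country                                                
DE             0  398   25  245  130               -398
UK           328  281    0  522  437                 47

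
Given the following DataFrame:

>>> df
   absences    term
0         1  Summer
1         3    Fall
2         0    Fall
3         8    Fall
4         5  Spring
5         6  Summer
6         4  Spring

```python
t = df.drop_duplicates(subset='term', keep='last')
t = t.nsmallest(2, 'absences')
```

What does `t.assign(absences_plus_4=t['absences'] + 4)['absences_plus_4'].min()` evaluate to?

8

drop duplicate term (keep=last):
   absences    term
3         8    Fall
5         6  Summer
6         4  Spring
take 2 rows with smallest absences:
   absences    term
6         4  Spring
5         6  Summer
add column absences_plus_4 = t['absences'] + 4:
   absences    term  absences_plus_4
6         4  Spring                8
5         6  Summer               10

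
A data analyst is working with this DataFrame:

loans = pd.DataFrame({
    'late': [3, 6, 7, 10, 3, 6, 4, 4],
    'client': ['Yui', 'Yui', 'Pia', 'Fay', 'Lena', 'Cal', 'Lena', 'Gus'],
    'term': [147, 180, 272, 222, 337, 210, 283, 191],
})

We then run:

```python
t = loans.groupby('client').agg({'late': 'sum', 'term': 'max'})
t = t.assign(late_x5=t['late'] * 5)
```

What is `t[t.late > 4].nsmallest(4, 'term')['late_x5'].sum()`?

group by client: sum(late), max(term):
        late  term
client            
Cal        6   210
Fay       10   222
Gus        4   191
Lena       7   337
Pia        7   272
Yui        9   180
add column late_x5 = t['late'] * 5:
        late  term  late_x5
client                     
Cal        6   210       30
Fay       10   222       50
Gus        4   191       20
Lena       7   337       35
Pia        7   272       35
Yui        9   180       45
filter rows where late > 4:
        late  term  late_x5
client                     
Cal        6   210       30
Fay       10   222       50
Lena       7   337       35
Pia        7   272       35
Yui        9   180       45
take 4 rows with smallest term:
        late  term  late_x5
client                     
Yui        9   180       45
Cal        6   210       30
Fay       10   222       50
Pia        7   272       35
Reading off the sum of column 'late_x5', we get 160.

160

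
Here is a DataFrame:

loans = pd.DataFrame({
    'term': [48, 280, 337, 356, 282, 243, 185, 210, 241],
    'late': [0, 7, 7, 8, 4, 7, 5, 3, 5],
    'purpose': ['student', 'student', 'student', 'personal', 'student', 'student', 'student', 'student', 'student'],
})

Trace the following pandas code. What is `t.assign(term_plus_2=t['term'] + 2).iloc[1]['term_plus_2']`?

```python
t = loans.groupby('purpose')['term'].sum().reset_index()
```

1828

group by purpose, sum of term:
purpose
personal     356
student     1826
Name: term, dtype: int64
reset_index():
    purpose  term
0  personal   356
1   student  1826
add column term_plus_2 = t['term'] + 2:
    purpose  term  term_plus_2
0  personal   356          358
1   student  1826         1828
Then the value at position 1, column 'term_plus_2': 1828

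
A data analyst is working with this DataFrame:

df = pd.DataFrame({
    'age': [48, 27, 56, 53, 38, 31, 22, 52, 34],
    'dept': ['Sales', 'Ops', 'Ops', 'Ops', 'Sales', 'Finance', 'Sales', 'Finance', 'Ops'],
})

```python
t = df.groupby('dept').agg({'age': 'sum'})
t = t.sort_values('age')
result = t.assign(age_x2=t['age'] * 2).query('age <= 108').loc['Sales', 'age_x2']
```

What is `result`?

group by dept, sum of age:
         age
dept        
Finance   83
Ops      170
Sales    108
sort by age:
         age
dept        
Finance   83
Sales    108
Ops      170
add column age_x2 = t['age'] * 2:
         age  age_x2
dept                
Finance   83     166
Sales    108     216
Ops      170     340
filter rows where age <= 108:
         age  age_x2
dept                
Finance   83     166
Sales    108     216
Hence 216.

216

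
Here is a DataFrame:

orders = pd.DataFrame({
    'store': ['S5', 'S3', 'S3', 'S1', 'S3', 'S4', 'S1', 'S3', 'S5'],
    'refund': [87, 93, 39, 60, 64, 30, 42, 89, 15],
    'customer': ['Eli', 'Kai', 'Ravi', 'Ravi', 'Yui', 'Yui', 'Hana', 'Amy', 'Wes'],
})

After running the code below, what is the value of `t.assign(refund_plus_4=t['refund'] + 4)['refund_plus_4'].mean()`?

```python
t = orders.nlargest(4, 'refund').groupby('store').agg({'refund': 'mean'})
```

take 4 rows with largest refund:
  store  refund customer
1    S3      93      Kai
7    S3      89      Amy
0    S5      87      Eli
4    S3      64      Yui
group by store, mean of refund:
       refund
store        
S3       82.0
S5       87.0
add column refund_plus_4 = t['refund'] + 4:
       refund  refund_plus_4
store                       
S3       82.0           86.0
S5       87.0           91.0
Then the mean of column 'refund_plus_4': 88.5

88.5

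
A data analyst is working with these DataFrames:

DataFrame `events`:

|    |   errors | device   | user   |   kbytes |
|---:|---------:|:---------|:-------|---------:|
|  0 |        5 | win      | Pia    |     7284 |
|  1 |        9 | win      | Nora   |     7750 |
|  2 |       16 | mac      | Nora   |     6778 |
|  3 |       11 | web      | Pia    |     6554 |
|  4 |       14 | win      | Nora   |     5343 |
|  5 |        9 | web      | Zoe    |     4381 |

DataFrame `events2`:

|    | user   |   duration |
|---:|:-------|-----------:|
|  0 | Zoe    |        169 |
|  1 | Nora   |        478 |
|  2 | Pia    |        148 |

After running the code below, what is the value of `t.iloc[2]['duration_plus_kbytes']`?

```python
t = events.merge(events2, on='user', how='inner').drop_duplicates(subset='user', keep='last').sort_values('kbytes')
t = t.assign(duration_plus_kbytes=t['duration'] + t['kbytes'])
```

6702

merge on 'user' (how='inner') → 6 rows:
   errors device  user  kbytes  duration
0       5    win   Pia    7284       148
1       9    win  Nora    7750       478
2      16    mac  Nora    6778       478
3      11    web   Pia    6554       148
4      14    win  Nora    5343       478
5       9    web   Zoe    4381       169
drop duplicate user (keep=last):
   errors device  user  kbytes  duration
3      11    web   Pia    6554       148
4      14    win  Nora    5343       478
5       9    web   Zoe    4381       169
sort by kbytes:
   errors device  user  kbytes  duration
5       9    web   Zoe    4381       169
4      14    win  Nora    5343       478
3      11    web   Pia    6554       148
add column duration_plus_kbytes = t['duration'] + t['kbytes']:
   errors device  user  kbytes  duration  duration_plus_kbytes
5       9    web   Zoe    4381       169                  4550
4      14    win  Nora    5343       478                  5821
3      11    web   Pia    6554       148                  6702
Reading off the value at position 2, column 'duration_plus_kbytes', we get 6702.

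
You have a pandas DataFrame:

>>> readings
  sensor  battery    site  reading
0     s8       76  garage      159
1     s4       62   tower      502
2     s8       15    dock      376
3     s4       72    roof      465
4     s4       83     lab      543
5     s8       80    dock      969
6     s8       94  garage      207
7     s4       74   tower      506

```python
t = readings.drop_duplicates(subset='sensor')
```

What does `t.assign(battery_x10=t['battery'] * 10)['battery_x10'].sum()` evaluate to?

drop duplicate sensor (keep=first):
  sensor  battery    site  reading
0     s8       76  garage      159
1     s4       62   tower      502
add column battery_x10 = t['battery'] * 10:
  sensor  battery    site  reading  battery_x10
0     s8       76  garage      159          760
1     s4       62   tower      502          620
Reading off the sum of column 'battery_x10', we get 1380.

1380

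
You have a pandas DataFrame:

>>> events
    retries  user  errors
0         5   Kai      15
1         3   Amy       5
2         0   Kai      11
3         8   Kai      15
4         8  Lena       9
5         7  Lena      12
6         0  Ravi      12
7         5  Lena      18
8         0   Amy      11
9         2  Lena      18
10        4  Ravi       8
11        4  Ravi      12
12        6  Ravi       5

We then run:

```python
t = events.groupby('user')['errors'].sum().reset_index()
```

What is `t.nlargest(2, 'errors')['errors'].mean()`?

group by user, sum of errors:
user
Amy     16
Kai     41
Lena    57
Ravi    37
Name: errors, dtype: int64
reset_index():
   user  errors
0   Amy      16
1   Kai      41
2  Lena      57
3  Ravi      37
take 2 rows with largest errors:
   user  errors
2  Lena      57
1   Kai      41
Taking the mean of column 'errors' gives 49.0.

49.0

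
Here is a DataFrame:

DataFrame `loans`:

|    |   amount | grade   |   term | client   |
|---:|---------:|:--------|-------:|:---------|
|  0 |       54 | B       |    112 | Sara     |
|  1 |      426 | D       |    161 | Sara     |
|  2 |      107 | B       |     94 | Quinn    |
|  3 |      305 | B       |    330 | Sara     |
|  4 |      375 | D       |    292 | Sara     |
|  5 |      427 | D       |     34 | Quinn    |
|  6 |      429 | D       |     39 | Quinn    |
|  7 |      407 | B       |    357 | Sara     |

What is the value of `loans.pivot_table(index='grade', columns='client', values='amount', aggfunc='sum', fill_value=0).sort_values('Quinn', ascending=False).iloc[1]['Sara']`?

pivot: rows=grade, cols=client, sum(amount):
client  Quinn  Sara
grade              
B         107   766
D         856   801
sort by Quinn descending:
client  Quinn  Sara
grade              
D         856   801
B         107   766
value at position 1, column 'Sara' → 766

766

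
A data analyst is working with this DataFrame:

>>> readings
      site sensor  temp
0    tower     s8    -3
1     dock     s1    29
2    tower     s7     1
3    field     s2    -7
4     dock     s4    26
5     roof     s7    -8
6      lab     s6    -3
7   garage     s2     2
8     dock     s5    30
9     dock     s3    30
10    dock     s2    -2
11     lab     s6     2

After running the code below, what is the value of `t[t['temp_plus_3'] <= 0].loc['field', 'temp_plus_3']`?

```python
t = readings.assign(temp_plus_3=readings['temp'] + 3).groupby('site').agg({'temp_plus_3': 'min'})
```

-4

add column temp_plus_3 = readings['temp'] + 3:
      site sensor  temp  temp_plus_3
0    tower     s8    -3            0
1     dock     s1    29           32
2    tower     s7     1            4
3    field     s2    -7           -4
4     dock     s4    26           29
5     roof     s7    -8           -5
6      lab     s6    -3            0
7   garage     s2     2            5
8     dock     s5    30           33
9     dock     s3    30           33
10    dock     s2    -2            1
11     lab     s6     2            5
group by site, min of temp_plus_3:
        temp_plus_3
site               
dock              1
field            -4
garage            5
lab               0
roof             -5
tower             0
filter rows where temp_plus_3 <= 0:
       temp_plus_3
site              
field           -4
lab              0
roof            -5
tower            0
The value at row 'field', column 'temp_plus_3' is -4.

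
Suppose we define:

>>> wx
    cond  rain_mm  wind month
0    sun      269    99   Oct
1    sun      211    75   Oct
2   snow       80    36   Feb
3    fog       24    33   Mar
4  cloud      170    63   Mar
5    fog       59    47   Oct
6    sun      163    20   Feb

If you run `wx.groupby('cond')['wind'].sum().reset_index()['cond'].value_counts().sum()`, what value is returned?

4

group by cond, sum of wind:
cond
cloud     63
fog       80
snow      36
sun      194
Name: wind, dtype: int64
reset_index():
    cond  wind
0  cloud    63
1    fog    80
2   snow    36
3    sun   194
value_counts of cond:
cond
cloud    1
fog      1
snow     1
sun      1
Name: count, dtype: int64
Then the sum of the resulting series: 4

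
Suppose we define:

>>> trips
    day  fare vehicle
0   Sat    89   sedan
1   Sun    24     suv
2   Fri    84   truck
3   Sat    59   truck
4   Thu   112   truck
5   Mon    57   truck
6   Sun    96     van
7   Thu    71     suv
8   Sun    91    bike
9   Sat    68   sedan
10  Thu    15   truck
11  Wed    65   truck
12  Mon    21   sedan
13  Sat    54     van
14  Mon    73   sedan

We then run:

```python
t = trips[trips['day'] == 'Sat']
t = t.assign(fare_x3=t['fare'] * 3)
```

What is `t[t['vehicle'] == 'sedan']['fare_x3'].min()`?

filter rows where day == 'Sat':
    day  fare vehicle
0   Sat    89   sedan
3   Sat    59   truck
9   Sat    68   sedan
13  Sat    54     van
add column fare_x3 = t['fare'] * 3:
    day  fare vehicle  fare_x3
0   Sat    89   sedan      267
3   Sat    59   truck      177
9   Sat    68   sedan      204
13  Sat    54     van      162
filter rows where vehicle == 'sedan':
   day  fare vehicle  fare_x3
0  Sat    89   sedan      267
9  Sat    68   sedan      204
Taking the min of column 'fare_x3' gives 204.

204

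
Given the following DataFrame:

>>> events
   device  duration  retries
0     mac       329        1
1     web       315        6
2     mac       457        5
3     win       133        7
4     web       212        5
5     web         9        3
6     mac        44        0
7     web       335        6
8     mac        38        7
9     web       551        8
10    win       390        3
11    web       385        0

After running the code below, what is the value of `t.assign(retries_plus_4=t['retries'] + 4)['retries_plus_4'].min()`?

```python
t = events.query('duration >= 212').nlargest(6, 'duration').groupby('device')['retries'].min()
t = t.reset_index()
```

filter rows where duration >= 212:
   device  duration  retries
0     mac       329        1
1     web       315        6
2     mac       457        5
4     web       212        5
7     web       335        6
9     web       551        8
10    win       390        3
11    web       385        0
take 6 rows with largest duration:
   device  duration  retries
9     web       551        8
2     mac       457        5
10    win       390        3
11    web       385        0
7     web       335        6
0     mac       329        1
group by device, min of retries:
device
mac    1
web    0
win    3
Name: retries, dtype: int64
reset_index():
  device  retries
0    mac        1
1    web        0
2    win        3
add column retries_plus_4 = t['retries'] + 4:
  device  retries  retries_plus_4
0    mac        1               5
1    web        0               4
2    win        3               7

4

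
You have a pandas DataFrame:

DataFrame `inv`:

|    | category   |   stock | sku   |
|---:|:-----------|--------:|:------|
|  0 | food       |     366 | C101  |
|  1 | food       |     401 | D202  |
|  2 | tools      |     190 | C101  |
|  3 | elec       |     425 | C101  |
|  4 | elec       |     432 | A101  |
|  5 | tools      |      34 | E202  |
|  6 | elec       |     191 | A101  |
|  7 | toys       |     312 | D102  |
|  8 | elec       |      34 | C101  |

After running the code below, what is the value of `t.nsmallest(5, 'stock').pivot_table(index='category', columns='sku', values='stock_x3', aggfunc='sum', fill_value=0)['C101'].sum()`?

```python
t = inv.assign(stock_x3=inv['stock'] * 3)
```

672

add column stock_x3 = inv['stock'] * 3:
  category  stock   sku  stock_x3
0     food    366  C101      1098
1     food    401  D202      1203
2    tools    190  C101       570
3     elec    425  C101      1275
4     elec    432  A101      1296
5    tools     34  E202       102
6     elec    191  A101       573
7     toys    312  D102       936
8     elec     34  C101       102
take 5 rows with smallest stock:
  category  stock   sku  stock_x3
5    tools     34  E202       102
8     elec     34  C101       102
2    tools    190  C101       570
6     elec    191  A101       573
7     toys    312  D102       936
pivot: rows=category, cols=sku, sum(stock_x3):
sku       A101  C101  D102  E202
category                        
elec       573   102     0     0
tools        0   570     0   102
toys         0     0   936     0
sum of column 'C101' → 672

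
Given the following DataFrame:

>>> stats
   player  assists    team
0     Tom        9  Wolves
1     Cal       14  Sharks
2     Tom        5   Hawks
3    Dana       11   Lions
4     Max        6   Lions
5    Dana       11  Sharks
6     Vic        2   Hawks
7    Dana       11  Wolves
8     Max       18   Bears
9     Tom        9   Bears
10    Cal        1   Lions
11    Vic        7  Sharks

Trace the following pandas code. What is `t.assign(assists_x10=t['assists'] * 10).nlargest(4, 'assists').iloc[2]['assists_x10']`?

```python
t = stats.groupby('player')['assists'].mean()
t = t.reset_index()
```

76.6666666667

group by player, mean of assists:
player
Cal      7.500000
Dana    11.000000
Max     12.000000
Tom      7.666667
Vic      4.500000
Name: assists, dtype: float64
reset_index():
  player    assists
0    Cal   7.500000
1   Dana  11.000000
2    Max  12.000000
3    Tom   7.666667
4    Vic   4.500000
add column assists_x10 = t['assists'] * 10:
  player    assists  assists_x10
0    Cal   7.500000    75.000000
1   Dana  11.000000   110.000000
2    Max  12.000000   120.000000
3    Tom   7.666667    76.666667
4    Vic   4.500000    45.000000
take 4 rows with largest assists:
  player    assists  assists_x10
2    Max  12.000000   120.000000
1   Dana  11.000000   110.000000
3    Tom   7.666667    76.666667
0    Cal   7.500000    75.000000
So iloc[2]['assists_x10'] = 76.6666666667.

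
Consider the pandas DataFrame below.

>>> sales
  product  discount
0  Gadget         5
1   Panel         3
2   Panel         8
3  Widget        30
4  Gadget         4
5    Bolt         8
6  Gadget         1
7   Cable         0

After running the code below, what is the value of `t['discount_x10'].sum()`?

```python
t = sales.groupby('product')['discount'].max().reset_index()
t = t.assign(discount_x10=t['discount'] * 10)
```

510

group by product, max of discount:
product
Bolt       8
Cable      0
Gadget     5
Panel      8
Widget    30
Name: discount, dtype: int64
reset_index():
  product  discount
0    Bolt         8
1   Cable         0
2  Gadget         5
3   Panel         8
4  Widget        30
add column discount_x10 = t['discount'] * 10:
  product  discount  discount_x10
0    Bolt         8            80
1   Cable         0             0
2  Gadget         5            50
3   Panel         8            80
4  Widget        30           300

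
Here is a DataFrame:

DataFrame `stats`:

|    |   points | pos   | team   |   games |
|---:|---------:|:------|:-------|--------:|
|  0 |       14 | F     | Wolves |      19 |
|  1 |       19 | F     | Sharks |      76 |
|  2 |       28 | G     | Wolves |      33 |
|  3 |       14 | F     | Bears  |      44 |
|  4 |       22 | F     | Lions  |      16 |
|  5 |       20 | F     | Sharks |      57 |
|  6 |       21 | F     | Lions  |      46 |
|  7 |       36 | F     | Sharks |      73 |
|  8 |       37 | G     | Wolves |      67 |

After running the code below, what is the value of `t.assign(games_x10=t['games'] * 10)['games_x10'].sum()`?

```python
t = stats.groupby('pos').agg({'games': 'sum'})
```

group by pos, sum of games:
     games
pos       
F      331
G      100
add column games_x10 = t['games'] * 10:
     games  games_x10
pos                  
F      331       3310
G      100       1000
Taking the sum of column 'games_x10' gives 4310.

4310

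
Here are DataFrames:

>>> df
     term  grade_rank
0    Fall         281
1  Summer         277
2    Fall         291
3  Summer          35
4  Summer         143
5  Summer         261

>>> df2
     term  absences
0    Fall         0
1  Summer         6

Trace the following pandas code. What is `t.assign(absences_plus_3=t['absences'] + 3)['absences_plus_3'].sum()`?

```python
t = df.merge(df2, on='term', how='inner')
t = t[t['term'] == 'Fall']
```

merge on 'term' (how='inner') → 6 rows:
     term  grade_rank  absences
0    Fall         281         0
1  Summer         277         6
2    Fall         291         0
3  Summer          35         6
4  Summer         143         6
5  Summer         261         6
filter rows where term == 'Fall':
   term  grade_rank  absences
0  Fall         281         0
2  Fall         291         0
add column absences_plus_3 = t['absences'] + 3:
   term  grade_rank  absences  absences_plus_3
0  Fall         281         0                3
2  Fall         291         0                3
Then the sum of column 'absences_plus_3': 6

6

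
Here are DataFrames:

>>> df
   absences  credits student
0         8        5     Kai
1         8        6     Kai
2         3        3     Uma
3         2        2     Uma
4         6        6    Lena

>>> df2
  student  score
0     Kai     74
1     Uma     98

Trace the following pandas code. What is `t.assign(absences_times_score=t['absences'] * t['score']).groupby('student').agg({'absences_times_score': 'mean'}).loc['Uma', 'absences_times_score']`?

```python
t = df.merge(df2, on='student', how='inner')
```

245.0

merge on 'student' (how='inner') → 4 rows:
   absences  credits student  score
0         8        5     Kai     74
1         8        6     Kai     74
2         3        3     Uma     98
3         2        2     Uma     98
add column absences_times_score = t['absences'] * t['score']:
   absences  credits student  score  absences_times_score
0         8        5     Kai     74                   592
1         8        6     Kai     74                   592
2         3        3     Uma     98                   294
3         2        2     Uma     98                   196
group by student, mean of absences_times_score:
         absences_times_score
student                      
Kai                     592.0
Uma                     245.0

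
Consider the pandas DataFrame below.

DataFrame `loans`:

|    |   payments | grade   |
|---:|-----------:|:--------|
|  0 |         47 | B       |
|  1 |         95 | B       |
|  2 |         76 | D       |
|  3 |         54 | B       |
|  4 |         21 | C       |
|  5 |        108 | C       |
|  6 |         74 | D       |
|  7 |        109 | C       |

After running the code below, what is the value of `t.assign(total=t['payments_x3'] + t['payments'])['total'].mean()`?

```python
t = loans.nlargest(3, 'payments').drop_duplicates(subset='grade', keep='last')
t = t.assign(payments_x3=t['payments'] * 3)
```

take 3 rows with largest payments:
   payments grade
7       109     C
5       108     C
1        95     B
drop duplicate grade (keep=last):
   payments grade
5       108     C
1        95     B
add column payments_x3 = t['payments'] * 3:
   payments grade  payments_x3
5       108     C          324
1        95     B          285
add column total = t['payments_x3'] + t['payments']:
   payments grade  payments_x3  total
5       108     C          324    432
1        95     B          285    380
The mean of column 'total' is 406.0.

406.0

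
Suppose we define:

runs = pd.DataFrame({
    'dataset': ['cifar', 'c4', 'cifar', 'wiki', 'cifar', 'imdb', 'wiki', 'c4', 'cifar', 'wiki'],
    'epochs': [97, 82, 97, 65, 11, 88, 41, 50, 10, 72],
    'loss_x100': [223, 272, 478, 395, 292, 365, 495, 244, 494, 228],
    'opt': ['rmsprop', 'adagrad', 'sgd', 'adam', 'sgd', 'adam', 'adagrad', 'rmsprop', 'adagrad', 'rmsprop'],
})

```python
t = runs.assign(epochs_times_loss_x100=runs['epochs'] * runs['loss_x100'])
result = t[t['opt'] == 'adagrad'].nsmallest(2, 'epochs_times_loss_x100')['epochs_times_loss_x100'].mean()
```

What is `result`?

add column epochs_times_loss_x100 = runs['epochs'] * runs['loss_x100']:
  dataset  epochs  loss_x100      opt  epochs_times_loss_x100
0   cifar      97        223  rmsprop                   21631
1      c4      82        272  adagrad                   22304
2   cifar      97        478      sgd                   46366
3    wiki      65        395     adam                   25675
4   cifar      11        292      sgd                    3212
5    imdb      88        365     adam                   32120
6    wiki      41        495  adagrad                   20295
7      c4      50        244  rmsprop                   12200
8   cifar      10        494  adagrad                    4940
9    wiki      72        228  rmsprop                   16416
filter rows where opt == 'adagrad':
  dataset  epochs  loss_x100      opt  epochs_times_loss_x100
1      c4      82        272  adagrad                   22304
6    wiki      41        495  adagrad                   20295
8   cifar      10        494  adagrad                    4940
take 2 rows with smallest epochs_times_loss_x100:
  dataset  epochs  loss_x100      opt  epochs_times_loss_x100
8   cifar      10        494  adagrad                    4940
6    wiki      41        495  adagrad                   20295

12617.5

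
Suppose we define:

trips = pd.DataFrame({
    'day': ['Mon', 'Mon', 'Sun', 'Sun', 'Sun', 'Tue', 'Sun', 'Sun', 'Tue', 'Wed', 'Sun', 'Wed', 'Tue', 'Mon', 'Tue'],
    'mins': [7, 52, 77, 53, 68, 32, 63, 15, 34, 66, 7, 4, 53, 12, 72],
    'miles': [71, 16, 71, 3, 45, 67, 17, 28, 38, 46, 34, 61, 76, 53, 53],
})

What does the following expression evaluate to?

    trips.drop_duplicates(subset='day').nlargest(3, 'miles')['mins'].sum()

drop duplicate day (keep=first):
   day  mins  miles
0  Mon     7     71
2  Sun    77     71
5  Tue    32     67
9  Wed    66     46
take 3 rows with largest miles:
   day  mins  miles
0  Mon     7     71
2  Sun    77     71
5  Tue    32     67
So sum() = 116.

116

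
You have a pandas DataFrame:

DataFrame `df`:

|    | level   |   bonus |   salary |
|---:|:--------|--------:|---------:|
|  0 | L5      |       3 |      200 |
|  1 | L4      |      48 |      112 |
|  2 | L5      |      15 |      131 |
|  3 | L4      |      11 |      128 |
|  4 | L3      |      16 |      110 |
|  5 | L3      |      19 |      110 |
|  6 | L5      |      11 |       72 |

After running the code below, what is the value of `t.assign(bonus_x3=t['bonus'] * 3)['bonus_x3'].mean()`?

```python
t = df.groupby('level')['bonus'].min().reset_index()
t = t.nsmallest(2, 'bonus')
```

21.0

group by level, min of bonus:
level
L3    16
L4    11
L5     3
Name: bonus, dtype: int64
reset_index():
  level  bonus
0    L3     16
1    L4     11
2    L5      3
take 2 rows with smallest bonus:
  level  bonus
2    L5      3
1    L4     11
add column bonus_x3 = t['bonus'] * 3:
  level  bonus  bonus_x3
2    L5      3         9
1    L4     11        33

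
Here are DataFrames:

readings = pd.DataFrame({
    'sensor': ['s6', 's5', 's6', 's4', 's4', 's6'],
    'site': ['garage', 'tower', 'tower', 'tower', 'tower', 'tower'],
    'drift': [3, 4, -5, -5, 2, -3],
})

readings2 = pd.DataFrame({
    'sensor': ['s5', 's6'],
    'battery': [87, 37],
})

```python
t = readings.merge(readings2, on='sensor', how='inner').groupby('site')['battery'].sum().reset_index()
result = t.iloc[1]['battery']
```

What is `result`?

merge on 'sensor' (how='inner') → 4 rows:
  sensor    site  drift  battery
0     s6  garage      3       37
1     s5   tower      4       87
2     s6   tower     -5       37
3     s6   tower     -3       37
group by site, sum of battery:
site
garage     37
tower     161
Name: battery, dtype: int64
reset_index():
     site  battery
0  garage       37
1   tower      161

161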